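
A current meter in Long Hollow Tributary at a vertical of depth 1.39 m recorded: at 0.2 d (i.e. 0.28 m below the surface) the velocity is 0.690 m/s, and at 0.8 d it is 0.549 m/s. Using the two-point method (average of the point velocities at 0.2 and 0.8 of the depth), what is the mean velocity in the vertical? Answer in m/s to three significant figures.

0.620 m/s

v̄ = (0.690 + 0.549) / 2 = 0.6195 m/s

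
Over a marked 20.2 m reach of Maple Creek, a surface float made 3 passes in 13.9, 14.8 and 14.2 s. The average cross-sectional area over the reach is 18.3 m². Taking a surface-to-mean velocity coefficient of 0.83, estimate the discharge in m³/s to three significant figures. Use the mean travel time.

t̄ = (13.9 + 14.8 + 14.2) / 3 = 14.3 s
v_surface = L / t̄ = 20.2 / 14.3 = 1.413 m/s
v_mean = 0.83 × 1.413 = 1.172 m/s
Q = A × v_mean = 18.3 × 1.172 = 21.46 m³/s

21.5 m³/s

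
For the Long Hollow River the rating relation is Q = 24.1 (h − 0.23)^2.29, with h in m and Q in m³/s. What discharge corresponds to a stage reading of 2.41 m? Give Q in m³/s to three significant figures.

144 m³/s

Q = 24.1 × (2.41 − 0.23)^2.29 = 24.1 × 2.18^2.29 = 143.6 m³/s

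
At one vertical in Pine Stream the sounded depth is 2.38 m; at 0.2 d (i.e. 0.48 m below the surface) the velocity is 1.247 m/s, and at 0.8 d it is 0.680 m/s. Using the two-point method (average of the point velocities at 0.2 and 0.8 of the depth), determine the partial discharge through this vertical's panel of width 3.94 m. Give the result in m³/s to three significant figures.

v̄ = (1.247 + 0.680) / 2 = 0.9635 m/s
q = v̄ × d × w = 0.9635 × 2.38 × 3.94 = 9.035 m³/s

9.03 m³/s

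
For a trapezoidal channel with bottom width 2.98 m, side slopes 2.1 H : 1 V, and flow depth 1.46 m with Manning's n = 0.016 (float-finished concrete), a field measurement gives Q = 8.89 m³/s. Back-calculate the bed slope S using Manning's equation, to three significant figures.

A = (b + z·y)·y = (2.98 + 2.1×1.46)×1.46 = 8.827 m²
P = b + 2y√(1+z²) = 2.98 + 2×1.46×√(1+2.1²) = 9.772 m
R = A/P = 8.827/9.772 = 0.9033 m
S = (Q·n / (1·A·R^(2/3)))² = (8.89×0.016 / (1×8.827×0.9345))² = 0.0002974

0.000297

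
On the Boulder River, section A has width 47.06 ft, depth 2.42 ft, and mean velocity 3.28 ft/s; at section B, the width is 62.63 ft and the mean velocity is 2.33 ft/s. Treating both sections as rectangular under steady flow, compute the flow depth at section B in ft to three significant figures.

Q = A₁V₁ = (47.06×2.42) × 3.28 = 373.5 ft³/s
d₂ = Q/(b₂ V₂) = 373.5/(62.63×2.33) = 2.560 ft

2.56 ft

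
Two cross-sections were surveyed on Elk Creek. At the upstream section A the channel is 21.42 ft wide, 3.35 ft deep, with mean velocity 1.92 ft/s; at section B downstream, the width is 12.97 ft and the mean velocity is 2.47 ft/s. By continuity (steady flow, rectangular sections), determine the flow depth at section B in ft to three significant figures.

Q = A₁V₁ = (21.42×3.35) × 1.92 = 137.8 ft³/s
d₂ = Q/(b₂ V₂) = 137.8/(12.97×2.47) = 4.301 ft

4.30 ft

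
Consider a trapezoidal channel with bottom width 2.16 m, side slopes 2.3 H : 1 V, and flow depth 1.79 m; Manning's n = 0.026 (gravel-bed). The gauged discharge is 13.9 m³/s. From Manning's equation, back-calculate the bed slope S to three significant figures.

A = (b + z·y)·y = (2.16 + 2.3×1.79)×1.79 = 11.24 m²
P = b + 2y√(1+z²) = 2.16 + 2×1.79×√(1+2.3²) = 11.14 m
R = A/P = 11.24/11.14 = 1.009 m
S = (Q·n / (1·A·R^(2/3)))² = (13.9×0.026 / (1×11.24×1.006))² = 0.001023

0.00102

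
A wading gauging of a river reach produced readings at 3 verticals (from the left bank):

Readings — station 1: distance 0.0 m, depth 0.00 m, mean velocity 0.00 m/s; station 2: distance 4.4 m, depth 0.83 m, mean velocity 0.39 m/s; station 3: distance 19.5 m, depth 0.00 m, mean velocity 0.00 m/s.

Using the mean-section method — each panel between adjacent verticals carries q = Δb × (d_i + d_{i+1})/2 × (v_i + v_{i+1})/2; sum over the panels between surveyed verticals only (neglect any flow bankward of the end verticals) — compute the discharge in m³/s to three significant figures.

1.58 m³/s

Panel 1-2: Δb = 4.4 m, d̄ = (0.00+0.83)/2 = 0.415, v̄ = (0.00+0.39)/2 = 0.195 → q = 4.4×0.415×0.195 = 0.3561 m³/s
Panel 2-3: Δb = 15.1 m, d̄ = (0.83+0.00)/2 = 0.415, v̄ = (0.39+0.00)/2 = 0.195 → q = 15.1×0.415×0.195 = 1.222 m³/s
Q = Σ q = 1.578 m³/s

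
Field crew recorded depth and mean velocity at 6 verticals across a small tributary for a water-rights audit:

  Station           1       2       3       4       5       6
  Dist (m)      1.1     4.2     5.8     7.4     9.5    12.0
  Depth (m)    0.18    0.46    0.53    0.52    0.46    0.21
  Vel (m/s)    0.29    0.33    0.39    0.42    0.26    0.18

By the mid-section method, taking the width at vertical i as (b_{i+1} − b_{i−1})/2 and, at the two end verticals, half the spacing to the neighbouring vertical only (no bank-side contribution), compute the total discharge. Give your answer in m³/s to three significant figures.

w_1 = (4.2 − 1.1)/2 = 1.55 m; q_1 = 0.29 × 0.18 × 1.55 = 0.08091 m³/s
w_2 = (5.8 − 1.1)/2 = 2.35 m; q_2 = 0.33 × 0.46 × 2.35 = 0.3567 m³/s
w_3 = (7.4 − 4.2)/2 = 1.6 m; q_3 = 0.39 × 0.53 × 1.6 = 0.3307 m³/s
w_4 = (9.5 − 5.8)/2 = 1.85 m; q_4 = 0.42 × 0.52 × 1.85 = 0.4040 m³/s
w_5 = (12.0 − 7.4)/2 = 2.3 m; q_5 = 0.26 × 0.46 × 2.3 = 0.2751 m³/s
w_6 = (12.0 − 9.5)/2 = 1.25 m; q_6 = 0.18 × 0.21 × 1.25 = 0.04725 m³/s
Q = Σ qᵢ = 1.495 m³/s

1.49 m³/s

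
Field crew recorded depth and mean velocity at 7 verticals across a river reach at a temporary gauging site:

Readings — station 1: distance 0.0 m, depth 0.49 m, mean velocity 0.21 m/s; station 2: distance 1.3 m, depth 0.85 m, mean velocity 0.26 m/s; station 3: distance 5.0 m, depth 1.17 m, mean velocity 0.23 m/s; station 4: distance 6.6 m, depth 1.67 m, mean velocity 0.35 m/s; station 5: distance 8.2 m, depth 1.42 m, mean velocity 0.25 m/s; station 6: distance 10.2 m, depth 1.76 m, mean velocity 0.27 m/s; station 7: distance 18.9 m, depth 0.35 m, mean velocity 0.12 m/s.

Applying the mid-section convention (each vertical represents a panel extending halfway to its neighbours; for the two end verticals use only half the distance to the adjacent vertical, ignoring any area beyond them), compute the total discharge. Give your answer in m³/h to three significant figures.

20300 m³/h

w_1 = (1.3 − 0.0)/2 = 0.65 m; q_1 = 0.21 × 0.49 × 0.65 = 0.06689 m³/s
w_2 = (5.0 − 0.0)/2 = 2.5 m; q_2 = 0.26 × 0.85 × 2.5 = 0.5525 m³/s
w_3 = (6.6 − 1.3)/2 = 2.65 m; q_3 = 0.23 × 1.17 × 2.65 = 0.7131 m³/s
w_4 = (8.2 − 5.0)/2 = 1.6 m; q_4 = 0.35 × 1.67 × 1.6 = 0.9352 m³/s
w_5 = (10.2 − 6.6)/2 = 1.8 m; q_5 = 0.25 × 1.42 × 1.8 = 0.6390 m³/s
w_6 = (18.9 − 8.2)/2 = 5.35 m; q_6 = 0.27 × 1.76 × 5.35 = 2.542 m³/s
w_7 = (18.9 − 10.2)/2 = 4.35 m; q_7 = 0.12 × 0.35 × 4.35 = 0.1827 m³/s
Q = Σ qᵢ = 5.632 m³/s
= 5.632 × 3600 = 20270 m³/h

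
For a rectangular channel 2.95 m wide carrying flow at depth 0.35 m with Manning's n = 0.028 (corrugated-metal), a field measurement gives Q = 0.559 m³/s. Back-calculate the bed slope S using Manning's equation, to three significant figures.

0.00124

A = b·y = 2.95 × 0.35 = 1.033 m²
P = b + 2y = 2.95 + 2×0.35 = 3.650 m
R = A/P = 1.033/3.650 = 0.2829 m
S = (Q·n / (1·A·R^(2/3)))² = (0.559×0.028 / (1×1.033×0.4309))² = 0.001238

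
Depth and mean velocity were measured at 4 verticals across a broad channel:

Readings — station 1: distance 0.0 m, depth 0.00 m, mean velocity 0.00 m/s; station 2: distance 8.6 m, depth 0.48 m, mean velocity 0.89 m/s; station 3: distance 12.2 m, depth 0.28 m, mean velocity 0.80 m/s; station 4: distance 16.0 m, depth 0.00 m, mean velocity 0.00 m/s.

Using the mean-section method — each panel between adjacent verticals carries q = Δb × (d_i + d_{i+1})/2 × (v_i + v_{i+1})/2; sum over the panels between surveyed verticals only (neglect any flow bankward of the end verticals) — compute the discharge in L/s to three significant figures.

2290 L/s

Panel 1-2: Δb = 8.6 m, d̄ = (0.00+0.48)/2 = 0.24, v̄ = (0.00+0.89)/2 = 0.445 → q = 8.6×0.24×0.445 = 0.9185 m³/s
Panel 2-3: Δb = 3.6 m, d̄ = (0.48+0.28)/2 = 0.38, v̄ = (0.89+0.80)/2 = 0.845 → q = 3.6×0.38×0.845 = 1.156 m³/s
Panel 3-4: Δb = 3.8 m, d̄ = (0.28+0.00)/2 = 0.14, v̄ = (0.80+0.00)/2 = 0.4 → q = 3.8×0.14×0.4 = 0.2128 m³/s
Q = Σ q = 2.287 m³/s
= 2.287 × 1000 = 2287 L/s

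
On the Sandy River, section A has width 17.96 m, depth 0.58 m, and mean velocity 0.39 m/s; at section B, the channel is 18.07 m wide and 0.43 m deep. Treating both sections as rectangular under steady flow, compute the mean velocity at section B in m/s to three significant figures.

Q = A₁V₁ = (17.96×0.58) × 0.39 = 4.063 m³/s
A₂ = 18.07 × 0.43 = 7.770 m²
V₂ = Q/A₂ = 4.063/7.770 = 0.5228 m/s

0.523 m/s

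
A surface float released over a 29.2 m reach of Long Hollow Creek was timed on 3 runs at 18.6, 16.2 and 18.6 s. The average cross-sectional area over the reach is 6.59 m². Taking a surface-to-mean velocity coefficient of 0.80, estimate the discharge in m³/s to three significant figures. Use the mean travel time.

8.65 m³/s

t̄ = (18.6 + 16.2 + 18.6) / 3 = 17.8 s
v_surface = L / t̄ = 29.2 / 17.8 = 1.640 m/s
v_mean = 0.80 × 1.640 = 1.312 m/s
Q = A × v_mean = 6.59 × 1.312 = 8.648 m³/s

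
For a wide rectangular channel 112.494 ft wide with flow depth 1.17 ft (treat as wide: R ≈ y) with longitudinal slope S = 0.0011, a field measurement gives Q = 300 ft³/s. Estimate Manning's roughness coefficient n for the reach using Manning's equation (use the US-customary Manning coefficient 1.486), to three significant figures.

0.0240

A = b·y = 112.494 × 1.17 = 131.6 ft²
Wide channel: R ≈ y = 1.17 ft
n = (1.486/Q)·A·R^(2/3)·S^(1/2) = (1.486/300) × 131.6 × 1.110 × 0.03317 = 0.02401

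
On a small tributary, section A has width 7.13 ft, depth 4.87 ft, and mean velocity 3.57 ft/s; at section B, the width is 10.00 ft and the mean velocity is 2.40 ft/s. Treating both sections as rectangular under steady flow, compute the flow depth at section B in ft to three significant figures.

5.17 ft

Q = A₁V₁ = (7.13×4.87) × 3.57 = 124.0 ft³/s
d₂ = Q/(b₂ V₂) = 124.0/(10.00×2.40) = 5.165 ft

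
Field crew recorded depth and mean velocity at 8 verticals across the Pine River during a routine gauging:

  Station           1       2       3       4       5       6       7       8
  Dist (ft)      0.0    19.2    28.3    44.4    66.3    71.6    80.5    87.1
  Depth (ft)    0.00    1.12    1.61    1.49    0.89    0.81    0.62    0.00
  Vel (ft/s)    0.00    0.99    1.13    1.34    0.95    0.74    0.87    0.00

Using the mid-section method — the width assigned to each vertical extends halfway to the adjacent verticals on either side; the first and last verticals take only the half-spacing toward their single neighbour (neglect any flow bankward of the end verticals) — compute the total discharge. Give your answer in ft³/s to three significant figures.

w_2 = (28.3 − 0.0)/2 = 14.15 ft; q_2 = 0.99 × 1.12 × 14.15 = 15.69 ft³/s
w_3 = (44.4 − 19.2)/2 = 12.6 ft; q_3 = 1.13 × 1.61 × 12.6 = 22.92 ft³/s
w_4 = (66.3 − 28.3)/2 = 19 ft; q_4 = 1.34 × 1.49 × 19 = 37.94 ft³/s
w_5 = (71.6 − 44.4)/2 = 13.6 ft; q_5 = 0.95 × 0.89 × 13.6 = 11.50 ft³/s
w_6 = (80.5 − 66.3)/2 = 7.1 ft; q_6 = 0.74 × 0.81 × 7.1 = 4.256 ft³/s
w_7 = (87.1 − 71.6)/2 = 7.75 ft; q_7 = 0.87 × 0.62 × 7.75 = 4.180 ft³/s
Stations 1, 8 contribute zero (depth or velocity is 0).
Q = Σ qᵢ = 96.48 ft³/s

96.5 ft³/s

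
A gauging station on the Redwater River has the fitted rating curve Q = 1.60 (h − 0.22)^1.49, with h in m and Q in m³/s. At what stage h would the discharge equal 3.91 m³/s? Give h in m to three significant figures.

2.04 m

h − h₀ = (Q/C)^(1/b) = (3.91/1.60)^(1/1.49) = 1.822 m
h = 0.22 + 1.822 = 2.042 m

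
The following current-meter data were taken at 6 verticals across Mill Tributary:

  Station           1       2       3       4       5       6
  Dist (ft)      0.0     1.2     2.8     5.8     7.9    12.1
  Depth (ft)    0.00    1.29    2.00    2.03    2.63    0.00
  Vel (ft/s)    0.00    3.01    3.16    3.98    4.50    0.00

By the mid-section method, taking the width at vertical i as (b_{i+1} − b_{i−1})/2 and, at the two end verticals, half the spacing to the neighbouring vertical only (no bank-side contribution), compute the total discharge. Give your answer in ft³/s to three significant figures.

77.9 ft³/s

w_2 = (2.8 − 0.0)/2 = 1.4 ft; q_2 = 3.01 × 1.29 × 1.4 = 5.436 ft³/s
w_3 = (5.8 − 1.2)/2 = 2.3 ft; q_3 = 3.16 × 2.00 × 2.3 = 14.54 ft³/s
w_4 = (7.9 − 2.8)/2 = 2.55 ft; q_4 = 3.98 × 2.03 × 2.55 = 20.60 ft³/s
w_5 = (12.1 − 5.8)/2 = 3.15 ft; q_5 = 4.50 × 2.63 × 3.15 = 37.28 ft³/s
Stations 1, 6 contribute zero (depth or velocity is 0).
Q = Σ qᵢ = 77.85 ft³/s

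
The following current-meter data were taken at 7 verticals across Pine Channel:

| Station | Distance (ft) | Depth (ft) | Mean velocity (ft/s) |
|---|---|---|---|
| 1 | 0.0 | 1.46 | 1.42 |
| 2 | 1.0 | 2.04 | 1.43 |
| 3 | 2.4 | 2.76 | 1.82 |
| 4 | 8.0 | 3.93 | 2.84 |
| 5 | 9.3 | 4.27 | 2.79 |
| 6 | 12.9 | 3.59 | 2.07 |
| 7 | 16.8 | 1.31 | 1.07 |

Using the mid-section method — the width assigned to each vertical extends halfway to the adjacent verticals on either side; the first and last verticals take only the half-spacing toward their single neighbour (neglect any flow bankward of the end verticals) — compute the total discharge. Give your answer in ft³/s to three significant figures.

120 ft³/s

w_1 = (1.0 − 0.0)/2 = 0.5 ft; q_1 = 1.42 × 1.46 × 0.5 = 1.037 ft³/s
w_2 = (2.4 − 0.0)/2 = 1.2 ft; q_2 = 1.43 × 2.04 × 1.2 = 3.501 ft³/s
w_3 = (8.0 − 1.0)/2 = 3.5 ft; q_3 = 1.82 × 2.76 × 3.5 = 17.58 ft³/s
w_4 = (9.3 − 2.4)/2 = 3.45 ft; q_4 = 2.84 × 3.93 × 3.45 = 38.51 ft³/s
w_5 = (12.9 − 8.0)/2 = 2.45 ft; q_5 = 2.79 × 4.27 × 2.45 = 29.19 ft³/s
w_6 = (16.8 − 9.3)/2 = 3.75 ft; q_6 = 2.07 × 3.59 × 3.75 = 27.87 ft³/s
w_7 = (16.8 − 12.9)/2 = 1.95 ft; q_7 = 1.07 × 1.31 × 1.95 = 2.733 ft³/s
Q = Σ qᵢ = 120.4 ft³/s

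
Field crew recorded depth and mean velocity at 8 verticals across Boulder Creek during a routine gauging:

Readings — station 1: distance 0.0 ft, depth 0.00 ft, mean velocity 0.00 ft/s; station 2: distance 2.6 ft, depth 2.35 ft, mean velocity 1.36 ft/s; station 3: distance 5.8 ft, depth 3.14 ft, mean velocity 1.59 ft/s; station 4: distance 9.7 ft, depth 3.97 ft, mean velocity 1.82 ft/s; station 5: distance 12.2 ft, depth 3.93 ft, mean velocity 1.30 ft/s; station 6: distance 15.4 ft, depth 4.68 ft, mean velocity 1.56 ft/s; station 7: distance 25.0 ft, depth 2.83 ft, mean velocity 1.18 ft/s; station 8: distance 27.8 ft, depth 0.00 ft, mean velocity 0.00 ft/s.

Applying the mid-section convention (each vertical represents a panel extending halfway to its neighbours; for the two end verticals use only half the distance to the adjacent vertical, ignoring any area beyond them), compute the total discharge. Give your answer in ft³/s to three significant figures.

w_2 = (5.8 − 0.0)/2 = 2.9 ft; q_2 = 1.36 × 2.35 × 2.9 = 9.268 ft³/s
w_3 = (9.7 − 2.6)/2 = 3.55 ft; q_3 = 1.59 × 3.14 × 3.55 = 17.72 ft³/s
w_4 = (12.2 − 5.8)/2 = 3.2 ft; q_4 = 1.82 × 3.97 × 3.2 = 23.12 ft³/s
w_5 = (15.4 − 9.7)/2 = 2.85 ft; q_5 = 1.30 × 3.93 × 2.85 = 14.56 ft³/s
w_6 = (25.0 − 12.2)/2 = 6.4 ft; q_6 = 1.56 × 4.68 × 6.4 = 46.73 ft³/s
w_7 = (27.8 − 15.4)/2 = 6.2 ft; q_7 = 1.18 × 2.83 × 6.2 = 20.70 ft³/s
Stations 1, 8 contribute zero (depth or velocity is 0).
Q = Σ qᵢ = 132.1 ft³/s

132 ft³/s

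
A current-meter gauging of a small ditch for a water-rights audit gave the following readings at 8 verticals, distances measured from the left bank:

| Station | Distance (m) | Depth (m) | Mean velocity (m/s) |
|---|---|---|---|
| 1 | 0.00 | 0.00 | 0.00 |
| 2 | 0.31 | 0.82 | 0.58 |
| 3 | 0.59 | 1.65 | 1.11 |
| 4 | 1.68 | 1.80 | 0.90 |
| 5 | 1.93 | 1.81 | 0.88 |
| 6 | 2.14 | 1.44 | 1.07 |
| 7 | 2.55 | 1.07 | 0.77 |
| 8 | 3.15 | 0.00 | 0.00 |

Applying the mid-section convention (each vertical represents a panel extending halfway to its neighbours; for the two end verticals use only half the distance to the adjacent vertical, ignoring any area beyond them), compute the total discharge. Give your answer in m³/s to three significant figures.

w_2 = (0.59 − 0.00)/2 = 0.295 m; q_2 = 0.58 × 0.82 × 0.295 = 0.1403 m³/s
w_3 = (1.68 − 0.31)/2 = 0.685 m; q_3 = 1.11 × 1.65 × 0.685 = 1.255 m³/s
w_4 = (1.93 − 0.59)/2 = 0.67 m; q_4 = 0.90 × 1.80 × 0.67 = 1.085 m³/s
w_5 = (2.14 − 1.68)/2 = 0.23 m; q_5 = 0.88 × 1.81 × 0.23 = 0.3663 m³/s
w_6 = (2.55 − 1.93)/2 = 0.31 m; q_6 = 1.07 × 1.44 × 0.31 = 0.4776 m³/s
w_7 = (3.15 − 2.14)/2 = 0.505 m; q_7 = 0.77 × 1.07 × 0.505 = 0.4161 m³/s
Stations 1, 8 contribute zero (depth or velocity is 0).
Q = Σ qᵢ = 3.740 m³/s

3.74 m³/s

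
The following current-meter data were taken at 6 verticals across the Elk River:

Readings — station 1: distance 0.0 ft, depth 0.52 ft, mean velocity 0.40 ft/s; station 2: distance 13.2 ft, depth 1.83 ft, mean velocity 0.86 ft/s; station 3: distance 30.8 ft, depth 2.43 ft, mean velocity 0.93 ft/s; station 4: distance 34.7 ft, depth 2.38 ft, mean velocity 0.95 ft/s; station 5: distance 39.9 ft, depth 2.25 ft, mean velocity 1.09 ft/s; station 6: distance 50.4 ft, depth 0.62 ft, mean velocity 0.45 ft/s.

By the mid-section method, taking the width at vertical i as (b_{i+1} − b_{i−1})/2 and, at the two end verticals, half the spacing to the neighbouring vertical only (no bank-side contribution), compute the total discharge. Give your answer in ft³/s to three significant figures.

w_1 = (13.2 − 0.0)/2 = 6.6 ft; q_1 = 0.40 × 0.52 × 6.6 = 1.373 ft³/s
w_2 = (30.8 − 0.0)/2 = 15.4 ft; q_2 = 0.86 × 1.83 × 15.4 = 24.24 ft³/s
w_3 = (34.7 − 13.2)/2 = 10.75 ft; q_3 = 0.93 × 2.43 × 10.75 = 24.29 ft³/s
w_4 = (39.9 − 30.8)/2 = 4.55 ft; q_4 = 0.95 × 2.38 × 4.55 = 10.29 ft³/s
w_5 = (50.4 − 34.7)/2 = 7.85 ft; q_5 = 1.09 × 2.25 × 7.85 = 19.25 ft³/s
w_6 = (50.4 − 39.9)/2 = 5.25 ft; q_6 = 0.45 × 0.62 × 5.25 = 1.465 ft³/s
Q = Σ qᵢ = 80.91 ft³/s

80.9 ft³/s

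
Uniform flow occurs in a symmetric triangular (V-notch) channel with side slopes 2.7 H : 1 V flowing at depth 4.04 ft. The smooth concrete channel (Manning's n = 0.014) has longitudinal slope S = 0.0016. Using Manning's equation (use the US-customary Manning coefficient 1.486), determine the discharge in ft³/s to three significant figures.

286 ft³/s

A = z·y² = 2.7×4.04² = 44.07 ft²
P = 2y√(1+z²) = 2×4.04×√(1+2.7²) = 23.26 ft
R = A/P = 44.07/23.26 = 1.894 ft
Q = (1.486/n)·A·R^(2/3)·S^(1/2) = (1.486/0.014) × 44.07 × 1.894^(2/3) × 0.0016^(1/2) = 286.4 ft³/s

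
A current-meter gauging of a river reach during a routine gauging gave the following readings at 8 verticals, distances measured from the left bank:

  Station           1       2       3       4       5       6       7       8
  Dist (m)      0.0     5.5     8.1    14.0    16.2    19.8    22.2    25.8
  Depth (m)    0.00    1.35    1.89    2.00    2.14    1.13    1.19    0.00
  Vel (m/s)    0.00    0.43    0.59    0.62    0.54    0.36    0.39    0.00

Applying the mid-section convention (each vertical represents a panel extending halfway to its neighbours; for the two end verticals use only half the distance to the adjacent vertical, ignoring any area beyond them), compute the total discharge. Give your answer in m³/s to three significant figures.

w_2 = (8.1 − 0.0)/2 = 4.05 m; q_2 = 0.43 × 1.35 × 4.05 = 2.351 m³/s
w_3 = (14.0 − 5.5)/2 = 4.25 m; q_3 = 0.59 × 1.89 × 4.25 = 4.739 m³/s
w_4 = (16.2 − 8.1)/2 = 4.05 m; q_4 = 0.62 × 2.00 × 4.05 = 5.022 m³/s
w_5 = (19.8 − 14.0)/2 = 2.9 m; q_5 = 0.54 × 2.14 × 2.9 = 3.351 m³/s
w_6 = (22.2 − 16.2)/2 = 3 m; q_6 = 0.36 × 1.13 × 3 = 1.220 m³/s
w_7 = (25.8 − 19.8)/2 = 3 m; q_7 = 0.39 × 1.19 × 3 = 1.392 m³/s
Stations 1, 8 contribute zero (depth or velocity is 0).
Q = Σ qᵢ = 18.08 m³/s

18.1 m³/s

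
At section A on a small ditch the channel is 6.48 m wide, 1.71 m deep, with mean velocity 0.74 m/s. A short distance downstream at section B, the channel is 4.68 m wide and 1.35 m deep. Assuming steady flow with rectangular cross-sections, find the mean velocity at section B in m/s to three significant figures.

1.30 m/s

Q = A₁V₁ = (6.48×1.71) × 0.74 = 8.200 m³/s
A₂ = 4.68 × 1.35 = 6.318 m²
V₂ = Q/A₂ = 8.200/6.318 = 1.298 m/s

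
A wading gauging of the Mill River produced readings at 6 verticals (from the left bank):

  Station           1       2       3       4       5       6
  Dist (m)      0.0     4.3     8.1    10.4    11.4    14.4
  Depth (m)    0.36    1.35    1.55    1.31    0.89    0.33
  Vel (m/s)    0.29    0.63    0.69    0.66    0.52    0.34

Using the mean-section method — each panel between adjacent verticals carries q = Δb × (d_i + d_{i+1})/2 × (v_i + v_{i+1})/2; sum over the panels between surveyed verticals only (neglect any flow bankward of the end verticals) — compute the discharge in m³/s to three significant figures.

Panel 1-2: Δb = 4.3 m, d̄ = (0.36+1.35)/2 = 0.855, v̄ = (0.29+0.63)/2 = 0.46 → q = 4.3×0.855×0.46 = 1.691 m³/s
Panel 2-3: Δb = 3.8 m, d̄ = (1.35+1.55)/2 = 1.45, v̄ = (0.63+0.69)/2 = 0.66 → q = 3.8×1.45×0.66 = 3.637 m³/s
Panel 3-4: Δb = 2.3 m, d̄ = (1.55+1.31)/2 = 1.43, v̄ = (0.69+0.66)/2 = 0.675 → q = 2.3×1.43×0.675 = 2.220 m³/s
Panel 4-5: Δb = 1 m, d̄ = (1.31+0.89)/2 = 1.1, v̄ = (0.66+0.52)/2 = 0.59 → q = 1×1.1×0.59 = 0.6490 m³/s
Panel 5-6: Δb = 3 m, d̄ = (0.89+0.33)/2 = 0.61, v̄ = (0.52+0.34)/2 = 0.43 → q = 3×0.61×0.43 = 0.7869 m³/s
Q = Σ q = 8.984 m³/s

8.98 m³/s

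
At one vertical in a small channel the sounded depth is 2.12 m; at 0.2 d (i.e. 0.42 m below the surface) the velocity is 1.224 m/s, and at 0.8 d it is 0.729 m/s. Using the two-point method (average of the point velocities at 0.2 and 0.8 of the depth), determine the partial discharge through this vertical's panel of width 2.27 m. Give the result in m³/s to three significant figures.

4.70 m³/s

v̄ = (1.224 + 0.729) / 2 = 0.9765 m/s
q = v̄ × d × w = 0.9765 × 2.12 × 2.27 = 4.699 m³/s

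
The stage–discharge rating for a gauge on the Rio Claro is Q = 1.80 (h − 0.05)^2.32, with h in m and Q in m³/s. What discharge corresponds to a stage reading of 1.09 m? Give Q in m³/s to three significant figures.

1.97 m³/s

Q = 1.80 × (1.09 − 0.05)^2.32 = 1.80 × 1.04^2.32 = 1.971 m³/s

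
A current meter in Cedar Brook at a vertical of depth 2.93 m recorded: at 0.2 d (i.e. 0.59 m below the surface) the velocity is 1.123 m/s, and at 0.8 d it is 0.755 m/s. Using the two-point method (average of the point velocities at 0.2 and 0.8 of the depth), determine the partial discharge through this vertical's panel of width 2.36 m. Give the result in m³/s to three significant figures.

6.49 m³/s

v̄ = (1.123 + 0.755) / 2 = 0.9390 m/s
q = v̄ × d × w = 0.9390 × 2.93 × 2.36 = 6.493 m³/s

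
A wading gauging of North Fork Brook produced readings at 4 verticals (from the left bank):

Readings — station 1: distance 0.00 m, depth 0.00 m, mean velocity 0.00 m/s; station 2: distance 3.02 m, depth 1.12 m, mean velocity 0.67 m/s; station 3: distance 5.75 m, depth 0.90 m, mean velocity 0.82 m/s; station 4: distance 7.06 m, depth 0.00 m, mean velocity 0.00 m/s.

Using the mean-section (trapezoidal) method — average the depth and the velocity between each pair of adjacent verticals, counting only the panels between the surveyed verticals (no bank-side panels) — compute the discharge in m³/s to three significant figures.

2.86 m³/s

Panel 1-2: Δb = 3.02 m, d̄ = (0.00+1.12)/2 = 0.56, v̄ = (0.00+0.67)/2 = 0.335 → q = 3.02×0.56×0.335 = 0.5666 m³/s
Panel 2-3: Δb = 2.73 m, d̄ = (1.12+0.90)/2 = 1.01, v̄ = (0.67+0.82)/2 = 0.745 → q = 2.73×1.01×0.745 = 2.054 m³/s
Panel 3-4: Δb = 1.31 m, d̄ = (0.90+0.00)/2 = 0.45, v̄ = (0.82+0.00)/2 = 0.41 → q = 1.31×0.45×0.41 = 0.2417 m³/s
Q = Σ q = 2.862 m³/s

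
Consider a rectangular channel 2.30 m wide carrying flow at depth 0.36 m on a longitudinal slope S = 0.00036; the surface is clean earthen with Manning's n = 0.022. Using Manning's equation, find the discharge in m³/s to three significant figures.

0.301 m³/s

A = b·y = 2.30 × 0.36 = 0.8280 m²
P = b + 2y = 2.30 + 2×0.36 = 3.020 m
R = A/P = 0.8280/3.020 = 0.2742 m
Q = (1/n)·A·R^(2/3)·S^(1/2) = (1/0.022) × 0.8280 × 0.2742^(2/3) × 0.00036^(1/2) = 0.3014 m³/s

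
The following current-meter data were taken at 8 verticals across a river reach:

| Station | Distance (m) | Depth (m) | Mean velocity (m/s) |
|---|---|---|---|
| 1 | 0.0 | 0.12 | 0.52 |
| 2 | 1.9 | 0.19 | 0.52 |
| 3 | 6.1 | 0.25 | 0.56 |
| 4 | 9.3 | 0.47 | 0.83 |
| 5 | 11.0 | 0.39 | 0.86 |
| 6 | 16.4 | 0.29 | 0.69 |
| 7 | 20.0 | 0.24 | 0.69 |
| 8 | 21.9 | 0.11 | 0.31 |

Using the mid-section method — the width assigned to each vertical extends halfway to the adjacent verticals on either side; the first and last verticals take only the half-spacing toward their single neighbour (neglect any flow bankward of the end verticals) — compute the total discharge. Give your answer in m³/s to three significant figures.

4.41 m³/s

w_1 = (1.9 − 0.0)/2 = 0.95 m; q_1 = 0.52 × 0.12 × 0.95 = 0.05928 m³/s
w_2 = (6.1 − 0.0)/2 = 3.05 m; q_2 = 0.52 × 0.19 × 3.05 = 0.3013 m³/s
w_3 = (9.3 − 1.9)/2 = 3.7 m; q_3 = 0.56 × 0.25 × 3.7 = 0.5180 m³/s
w_4 = (11.0 − 6.1)/2 = 2.45 m; q_4 = 0.83 × 0.47 × 2.45 = 0.9557 m³/s
w_5 = (16.4 − 9.3)/2 = 3.55 m; q_5 = 0.86 × 0.39 × 3.55 = 1.191 m³/s
w_6 = (20.0 − 11.0)/2 = 4.5 m; q_6 = 0.69 × 0.29 × 4.5 = 0.9005 m³/s
w_7 = (21.9 − 16.4)/2 = 2.75 m; q_7 = 0.69 × 0.24 × 2.75 = 0.4554 m³/s
w_8 = (21.9 − 20.0)/2 = 0.95 m; q_8 = 0.31 × 0.11 × 0.95 = 0.03240 m³/s
Q = Σ qᵢ = 4.413 m³/s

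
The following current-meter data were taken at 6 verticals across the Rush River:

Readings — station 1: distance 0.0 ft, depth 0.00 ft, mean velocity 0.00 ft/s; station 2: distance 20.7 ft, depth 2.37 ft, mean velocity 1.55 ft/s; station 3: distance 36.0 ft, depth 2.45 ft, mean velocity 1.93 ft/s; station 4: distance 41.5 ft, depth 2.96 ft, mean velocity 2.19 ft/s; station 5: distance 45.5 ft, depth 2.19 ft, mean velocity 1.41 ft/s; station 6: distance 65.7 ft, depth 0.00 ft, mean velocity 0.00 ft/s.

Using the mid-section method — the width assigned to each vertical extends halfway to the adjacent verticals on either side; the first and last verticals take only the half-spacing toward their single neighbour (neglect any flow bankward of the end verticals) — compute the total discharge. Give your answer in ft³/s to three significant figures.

183 ft³/s

w_2 = (36.0 − 0.0)/2 = 18 ft; q_2 = 1.55 × 2.37 × 18 = 66.12 ft³/s
w_3 = (41.5 − 20.7)/2 = 10.4 ft; q_3 = 1.93 × 2.45 × 10.4 = 49.18 ft³/s
w_4 = (45.5 − 36.0)/2 = 4.75 ft; q_4 = 2.19 × 2.96 × 4.75 = 30.79 ft³/s
w_5 = (65.7 − 41.5)/2 = 12.1 ft; q_5 = 1.41 × 2.19 × 12.1 = 37.36 ft³/s
Stations 1, 6 contribute zero (depth or velocity is 0).
Q = Σ qᵢ = 183.5 ft³/s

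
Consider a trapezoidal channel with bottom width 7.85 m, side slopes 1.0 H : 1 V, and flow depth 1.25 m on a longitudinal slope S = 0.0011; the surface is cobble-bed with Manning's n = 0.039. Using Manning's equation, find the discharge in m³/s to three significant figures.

A = (b + z·y)·y = (7.85 + 1.0×1.25)×1.25 = 11.38 m²
P = b + 2y√(1+z²) = 7.85 + 2×1.25×√(1+1.0²) = 11.39 m
R = A/P = 11.38/11.39 = 0.9991 m
Q = (1/n)·A·R^(2/3)·S^(1/2) = (1/0.039) × 11.38 × 0.9991^(2/3) × 0.0011^(1/2) = 9.668 m³/s

9.67 m³/s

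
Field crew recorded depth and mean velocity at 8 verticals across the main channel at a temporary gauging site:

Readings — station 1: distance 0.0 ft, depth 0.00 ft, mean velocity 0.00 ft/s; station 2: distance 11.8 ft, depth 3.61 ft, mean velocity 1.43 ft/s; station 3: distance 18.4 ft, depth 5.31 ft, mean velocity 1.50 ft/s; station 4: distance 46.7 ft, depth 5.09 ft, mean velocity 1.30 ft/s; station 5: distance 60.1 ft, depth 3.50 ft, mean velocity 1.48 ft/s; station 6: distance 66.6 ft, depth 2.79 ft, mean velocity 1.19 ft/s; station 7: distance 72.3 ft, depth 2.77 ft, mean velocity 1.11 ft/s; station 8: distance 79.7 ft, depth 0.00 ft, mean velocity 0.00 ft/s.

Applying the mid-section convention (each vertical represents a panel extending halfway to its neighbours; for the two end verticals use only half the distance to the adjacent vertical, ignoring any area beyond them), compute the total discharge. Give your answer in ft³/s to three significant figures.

w_2 = (18.4 − 0.0)/2 = 9.2 ft; q_2 = 1.43 × 3.61 × 9.2 = 47.49 ft³/s
w_3 = (46.7 − 11.8)/2 = 17.45 ft; q_3 = 1.50 × 5.31 × 17.45 = 139.0 ft³/s
w_4 = (60.1 − 18.4)/2 = 20.85 ft; q_4 = 1.30 × 5.09 × 20.85 = 138.0 ft³/s
w_5 = (66.6 − 46.7)/2 = 9.95 ft; q_5 = 1.48 × 3.50 × 9.95 = 51.54 ft³/s
w_6 = (72.3 − 60.1)/2 = 6.1 ft; q_6 = 1.19 × 2.79 × 6.1 = 20.25 ft³/s
w_7 = (79.7 − 66.6)/2 = 6.55 ft; q_7 = 1.11 × 2.77 × 6.55 = 20.14 ft³/s
Stations 1, 8 contribute zero (depth or velocity is 0).
Q = Σ qᵢ = 416.4 ft³/s

416 ft³/s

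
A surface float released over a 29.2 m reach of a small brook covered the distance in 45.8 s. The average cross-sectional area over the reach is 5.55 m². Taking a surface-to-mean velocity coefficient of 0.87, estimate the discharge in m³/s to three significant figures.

3.08 m³/s

v_surface = L / t̄ = 29.2 / 45.8 = 0.6376 m/s
v_mean = 0.87 × 0.6376 = 0.5547 m/s
Q = A × v_mean = 5.55 × 0.5547 = 3.078 m³/s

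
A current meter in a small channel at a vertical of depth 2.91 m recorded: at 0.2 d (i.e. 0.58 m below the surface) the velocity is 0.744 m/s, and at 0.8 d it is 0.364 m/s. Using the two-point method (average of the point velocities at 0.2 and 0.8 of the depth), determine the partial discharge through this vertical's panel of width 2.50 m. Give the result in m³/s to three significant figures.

4.03 m³/s

v̄ = (0.744 + 0.364) / 2 = 0.5540 m/s
q = v̄ × d × w = 0.5540 × 2.91 × 2.50 = 4.030 m³/s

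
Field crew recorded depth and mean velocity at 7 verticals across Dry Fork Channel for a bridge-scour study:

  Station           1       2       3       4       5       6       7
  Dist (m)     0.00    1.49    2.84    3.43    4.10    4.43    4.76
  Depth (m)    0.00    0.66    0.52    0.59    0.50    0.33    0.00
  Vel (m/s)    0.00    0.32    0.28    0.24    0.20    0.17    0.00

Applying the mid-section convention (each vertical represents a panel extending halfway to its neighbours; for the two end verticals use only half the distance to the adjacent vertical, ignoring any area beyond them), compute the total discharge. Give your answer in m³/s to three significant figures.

w_2 = (2.84 − 0.00)/2 = 1.42 m; q_2 = 0.32 × 0.66 × 1.42 = 0.2999 m³/s
w_3 = (3.43 − 1.49)/2 = 0.97 m; q_3 = 0.28 × 0.52 × 0.97 = 0.1412 m³/s
w_4 = (4.10 − 2.84)/2 = 0.63 m; q_4 = 0.24 × 0.59 × 0.63 = 0.08921 m³/s
w_5 = (4.43 − 3.43)/2 = 0.5 m; q_5 = 0.20 × 0.50 × 0.5 = 0.05000 m³/s
w_6 = (4.76 − 4.10)/2 = 0.33 m; q_6 = 0.17 × 0.33 × 0.33 = 0.01851 m³/s
Stations 1, 7 contribute zero (depth or velocity is 0).
Q = Σ qᵢ = 0.5989 m³/s

0.599 m³/s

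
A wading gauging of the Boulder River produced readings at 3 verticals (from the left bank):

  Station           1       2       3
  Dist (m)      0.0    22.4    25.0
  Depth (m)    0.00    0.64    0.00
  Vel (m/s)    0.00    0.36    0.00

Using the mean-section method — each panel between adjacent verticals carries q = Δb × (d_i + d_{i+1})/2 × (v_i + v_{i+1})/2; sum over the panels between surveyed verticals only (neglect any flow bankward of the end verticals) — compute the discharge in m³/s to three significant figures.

1.44 m³/s

Panel 1-2: Δb = 22.4 m, d̄ = (0.00+0.64)/2 = 0.32, v̄ = (0.00+0.36)/2 = 0.18 → q = 22.4×0.32×0.18 = 1.290 m³/s
Panel 2-3: Δb = 2.6 m, d̄ = (0.64+0.00)/2 = 0.32, v̄ = (0.36+0.00)/2 = 0.18 → q = 2.6×0.32×0.18 = 0.1498 m³/s
Q = Σ q = 1.440 m³/s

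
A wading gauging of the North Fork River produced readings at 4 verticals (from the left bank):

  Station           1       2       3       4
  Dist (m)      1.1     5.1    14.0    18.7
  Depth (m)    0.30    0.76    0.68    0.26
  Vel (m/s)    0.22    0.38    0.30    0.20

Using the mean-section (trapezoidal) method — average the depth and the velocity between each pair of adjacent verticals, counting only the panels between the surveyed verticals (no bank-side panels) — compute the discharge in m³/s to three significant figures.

3.37 m³/s

Panel 1-2: Δb = 4 m, d̄ = (0.30+0.76)/2 = 0.53, v̄ = (0.22+0.38)/2 = 0.3 → q = 4×0.53×0.3 = 0.6360 m³/s
Panel 2-3: Δb = 8.9 m, d̄ = (0.76+0.68)/2 = 0.72, v̄ = (0.38+0.30)/2 = 0.34 → q = 8.9×0.72×0.34 = 2.179 m³/s
Panel 3-4: Δb = 4.7 m, d̄ = (0.68+0.26)/2 = 0.47, v̄ = (0.30+0.20)/2 = 0.25 → q = 4.7×0.47×0.25 = 0.5523 m³/s
Q = Σ q = 3.367 m³/s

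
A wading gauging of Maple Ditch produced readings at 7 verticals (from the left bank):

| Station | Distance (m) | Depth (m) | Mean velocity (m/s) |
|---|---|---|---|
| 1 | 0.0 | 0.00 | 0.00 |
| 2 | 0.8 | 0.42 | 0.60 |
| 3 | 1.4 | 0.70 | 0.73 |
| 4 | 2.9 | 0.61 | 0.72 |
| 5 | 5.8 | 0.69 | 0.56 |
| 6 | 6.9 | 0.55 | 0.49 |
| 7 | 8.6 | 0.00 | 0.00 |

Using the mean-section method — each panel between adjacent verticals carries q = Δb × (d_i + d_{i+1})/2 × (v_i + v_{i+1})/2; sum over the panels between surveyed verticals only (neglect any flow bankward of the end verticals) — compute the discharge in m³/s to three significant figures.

2.67 m³/s

Panel 1-2: Δb = 0.8 m, d̄ = (0.00+0.42)/2 = 0.21, v̄ = (0.00+0.60)/2 = 0.3 → q = 0.8×0.21×0.3 = 0.05040 m³/s
Panel 2-3: Δb = 0.6 m, d̄ = (0.42+0.70)/2 = 0.56, v̄ = (0.60+0.73)/2 = 0.665 → q = 0.6×0.56×0.665 = 0.2234 m³/s
Panel 3-4: Δb = 1.5 m, d̄ = (0.70+0.61)/2 = 0.655, v̄ = (0.73+0.72)/2 = 0.725 → q = 1.5×0.655×0.725 = 0.7123 m³/s
Panel 4-5: Δb = 2.9 m, d̄ = (0.61+0.69)/2 = 0.65, v̄ = (0.72+0.56)/2 = 0.64 → q = 2.9×0.65×0.64 = 1.206 m³/s
Panel 5-6: Δb = 1.1 m, d̄ = (0.69+0.55)/2 = 0.62, v̄ = (0.56+0.49)/2 = 0.525 → q = 1.1×0.62×0.525 = 0.3581 m³/s
Panel 6-7: Δb = 1.7 m, d̄ = (0.55+0.00)/2 = 0.275, v̄ = (0.49+0.00)/2 = 0.245 → q = 1.7×0.275×0.245 = 0.1145 m³/s
Q = Σ q = 2.665 m³/s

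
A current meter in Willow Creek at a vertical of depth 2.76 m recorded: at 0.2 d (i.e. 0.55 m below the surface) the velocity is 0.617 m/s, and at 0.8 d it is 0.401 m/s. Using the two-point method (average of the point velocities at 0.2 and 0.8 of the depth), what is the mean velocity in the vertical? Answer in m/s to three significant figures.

v̄ = (0.617 + 0.401) / 2 = 0.5090 m/s

0.509 m/s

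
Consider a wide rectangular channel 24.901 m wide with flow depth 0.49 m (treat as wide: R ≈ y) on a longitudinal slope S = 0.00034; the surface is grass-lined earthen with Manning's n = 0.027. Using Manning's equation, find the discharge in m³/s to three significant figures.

A = b·y = 24.901 × 0.49 = 12.20 m²
Wide channel: R ≈ y = 0.49 m
Q = (1/n)·A·R^(2/3)·S^(1/2) = (1/0.027) × 12.20 × 0.4900^(2/3) × 0.00034^(1/2) = 5.179 m³/s

5.18 m³/s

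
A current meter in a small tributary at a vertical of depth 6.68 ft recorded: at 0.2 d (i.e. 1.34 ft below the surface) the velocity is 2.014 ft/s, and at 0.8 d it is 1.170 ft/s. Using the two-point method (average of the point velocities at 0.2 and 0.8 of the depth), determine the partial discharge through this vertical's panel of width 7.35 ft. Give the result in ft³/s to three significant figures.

v̄ = (2.014 + 1.170) / 2 = 1.592 ft/s
q = v̄ × d × w = 1.592 × 6.68 × 7.35 = 78.16 ft³/s

78.2 ft³/s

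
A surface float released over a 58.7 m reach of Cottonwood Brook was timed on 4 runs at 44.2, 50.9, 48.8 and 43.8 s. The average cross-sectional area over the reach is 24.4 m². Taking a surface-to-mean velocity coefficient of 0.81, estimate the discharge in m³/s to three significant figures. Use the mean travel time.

t̄ = (44.2 + 50.9 + 48.8 + 43.8) / 4 = 46.925 s
v_surface = L / t̄ = 58.7 / 46.925 = 1.251 m/s
v_mean = 0.81 × 1.251 = 1.013 m/s
Q = A × v_mean = 24.4 × 1.013 = 24.72 m³/s

24.7 m³/s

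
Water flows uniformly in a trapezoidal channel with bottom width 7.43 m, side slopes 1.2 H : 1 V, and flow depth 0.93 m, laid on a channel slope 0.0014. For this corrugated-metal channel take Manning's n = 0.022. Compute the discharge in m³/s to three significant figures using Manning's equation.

11.3 m³/s

A = (b + z·y)·y = (7.43 + 1.2×0.93)×0.93 = 7.948 m²
P = b + 2y√(1+z²) = 7.43 + 2×0.93×√(1+1.2²) = 10.34 m
R = A/P = 7.948/10.34 = 0.7690 m
Q = (1/n)·A·R^(2/3)·S^(1/2) = (1/0.022) × 7.948 × 0.7690^(2/3) × 0.0014^(1/2) = 11.35 m³/s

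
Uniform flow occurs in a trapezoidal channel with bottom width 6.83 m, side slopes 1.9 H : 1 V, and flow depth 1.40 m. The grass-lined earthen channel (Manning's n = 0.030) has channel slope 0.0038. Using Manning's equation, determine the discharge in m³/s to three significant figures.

A = (b + z·y)·y = (6.83 + 1.9×1.40)×1.40 = 13.29 m²
P = b + 2y√(1+z²) = 6.83 + 2×1.40×√(1+1.9²) = 12.84 m
R = A/P = 13.29/12.84 = 1.035 m
Q = (1/n)·A·R^(2/3)·S^(1/2) = (1/0.030) × 13.29 × 1.035^(2/3) × 0.0038^(1/2) = 27.93 m³/s

27.9 m³/s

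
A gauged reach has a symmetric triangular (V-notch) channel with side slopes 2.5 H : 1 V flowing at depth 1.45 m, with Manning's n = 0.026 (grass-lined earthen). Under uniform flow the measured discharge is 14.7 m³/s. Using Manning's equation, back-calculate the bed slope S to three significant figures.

A = z·y² = 2.5×1.45² = 5.256 m²
P = 2y√(1+z²) = 2×1.45×√(1+2.5²) = 7.808 m
R = A/P = 5.256/7.808 = 0.6731 m
S = (Q·n / (1·A·R^(2/3)))² = (14.7×0.026 / (1×5.256×0.7681))² = 0.008962

0.00896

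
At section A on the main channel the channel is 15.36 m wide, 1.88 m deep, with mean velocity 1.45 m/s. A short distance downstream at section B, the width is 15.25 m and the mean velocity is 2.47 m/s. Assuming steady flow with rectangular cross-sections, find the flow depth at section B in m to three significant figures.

Q = A₁V₁ = (15.36×1.88) × 1.45 = 41.87 m³/s
d₂ = Q/(b₂ V₂) = 41.87/(15.25×2.47) = 1.112 m

1.11 m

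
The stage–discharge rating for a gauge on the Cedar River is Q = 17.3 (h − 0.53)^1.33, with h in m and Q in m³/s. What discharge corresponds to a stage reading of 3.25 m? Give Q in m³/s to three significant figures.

65.5 m³/s

Q = 17.3 × (3.25 − 0.53)^1.33 = 17.3 × 2.72^1.33 = 65.47 m³/s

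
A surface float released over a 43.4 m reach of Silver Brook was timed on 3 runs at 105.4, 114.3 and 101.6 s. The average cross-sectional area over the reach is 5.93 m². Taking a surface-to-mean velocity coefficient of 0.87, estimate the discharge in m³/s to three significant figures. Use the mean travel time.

t̄ = (105.4 + 114.3 + 101.6) / 3 = 107.1 s
v_surface = L / t̄ = 43.4 / 107.1 = 0.4052 m/s
v_mean = 0.87 × 0.4052 = 0.3525 m/s
Q = A × v_mean = 5.93 × 0.3525 = 2.091 m³/s

2.09 m³/s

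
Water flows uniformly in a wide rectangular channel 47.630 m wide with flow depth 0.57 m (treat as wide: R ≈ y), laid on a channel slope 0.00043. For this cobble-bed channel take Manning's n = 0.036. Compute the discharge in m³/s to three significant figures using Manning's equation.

10.8 m³/s

A = b·y = 47.630 × 0.57 = 27.15 m²
Wide channel: R ≈ y = 0.57 m
Q = (1/n)·A·R^(2/3)·S^(1/2) = (1/0.036) × 27.15 × 0.5700^(2/3) × 0.00043^(1/2) = 10.75 m³/s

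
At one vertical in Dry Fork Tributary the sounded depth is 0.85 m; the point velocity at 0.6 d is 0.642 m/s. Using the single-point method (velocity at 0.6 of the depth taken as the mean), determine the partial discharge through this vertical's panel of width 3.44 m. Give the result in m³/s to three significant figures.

1.88 m³/s

v̄ = v₀.₆ = 0.642 m/s
q = v̄ × d × w = 0.6420 × 0.85 × 3.44 = 1.877 m³/s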